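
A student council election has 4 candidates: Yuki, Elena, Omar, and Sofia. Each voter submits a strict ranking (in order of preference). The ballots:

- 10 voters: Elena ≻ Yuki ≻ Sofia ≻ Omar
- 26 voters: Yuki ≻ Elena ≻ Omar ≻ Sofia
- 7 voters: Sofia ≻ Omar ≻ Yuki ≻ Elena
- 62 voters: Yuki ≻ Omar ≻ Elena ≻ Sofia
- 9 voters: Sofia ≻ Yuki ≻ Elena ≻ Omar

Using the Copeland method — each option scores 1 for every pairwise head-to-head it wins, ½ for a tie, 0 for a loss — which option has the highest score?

Yuki

Yuki: beats Elena, Omar, and Sofia → score 3.
Elena: beats Sofia; loses to Yuki and Omar → score 1.
Omar: beats Elena and Sofia; loses to Yuki → score 2.
Sofia: loses to Yuki, Elena, and Omar → score 0.
Yuki has the best pairwise record.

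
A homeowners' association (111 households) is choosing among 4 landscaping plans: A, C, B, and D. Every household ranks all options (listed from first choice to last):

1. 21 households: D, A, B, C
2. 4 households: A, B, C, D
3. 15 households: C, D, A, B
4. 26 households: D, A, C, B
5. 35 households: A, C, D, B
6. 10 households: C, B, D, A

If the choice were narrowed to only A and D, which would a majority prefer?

Voters preferring A to D: 39; preferring D to A: 72.
D wins the head-to-head.

D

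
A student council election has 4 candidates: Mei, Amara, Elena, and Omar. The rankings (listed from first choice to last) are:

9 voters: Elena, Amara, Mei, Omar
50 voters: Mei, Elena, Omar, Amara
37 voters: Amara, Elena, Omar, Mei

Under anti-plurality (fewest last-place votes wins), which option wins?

Elena

Last-place votes: Mei 37, Amara 50, Elena 0, Omar 9.
Elena is ranked last by the fewest voters, so Elena wins.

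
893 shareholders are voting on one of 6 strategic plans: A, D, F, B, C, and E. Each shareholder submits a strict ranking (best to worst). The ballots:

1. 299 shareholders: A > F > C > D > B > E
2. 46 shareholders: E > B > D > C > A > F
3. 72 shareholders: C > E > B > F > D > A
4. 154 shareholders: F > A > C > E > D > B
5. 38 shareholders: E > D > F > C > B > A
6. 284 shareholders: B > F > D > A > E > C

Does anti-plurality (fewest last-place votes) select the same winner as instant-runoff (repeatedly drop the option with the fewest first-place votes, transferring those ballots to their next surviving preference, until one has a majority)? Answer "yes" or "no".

no

Anti-plurality — last-place votes: A 110, D 0, F 46, B 154, C 284, E 299. Winner: D.
Instant-runoff — R1 A 299, D 0, F 154, B 284, C 72, E 84 (D out); R2 A 299, F 154, B 284, C 72, E 84 (C out); R3 A 299, F 154, B 284, E 156 (F out); R4 A 453, B 284, E 156 (A winner). Winner: A.
The two methods disagree.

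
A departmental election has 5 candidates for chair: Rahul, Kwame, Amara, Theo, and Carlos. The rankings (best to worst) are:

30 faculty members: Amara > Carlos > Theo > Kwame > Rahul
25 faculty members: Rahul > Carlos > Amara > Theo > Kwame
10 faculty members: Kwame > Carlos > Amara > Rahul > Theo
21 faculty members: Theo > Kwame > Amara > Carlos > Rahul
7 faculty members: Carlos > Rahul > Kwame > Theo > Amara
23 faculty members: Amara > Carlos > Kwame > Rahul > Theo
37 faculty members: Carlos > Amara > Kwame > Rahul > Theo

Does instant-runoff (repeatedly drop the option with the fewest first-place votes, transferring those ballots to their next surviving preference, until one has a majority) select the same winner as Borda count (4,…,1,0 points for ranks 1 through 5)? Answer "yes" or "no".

yes

Instant-runoff — R1 Rahul 25, Kwame 10, Amara 53, Theo 21, Carlos 44 (Kwame out); R2 Rahul 25, Amara 53, Theo 21, Carlos 54 (Theo out); R3 Rahul 25, Amara 74, Carlos 54 (Rahul out); R4 Amara 74, Carlos 79 (Carlos winner). Winner: Carlos.
Borda — scores: Rahul 191, Kwame 267, Amara 435, Theo 176, Carlos 461. Winner: Carlos.
The two methods agree.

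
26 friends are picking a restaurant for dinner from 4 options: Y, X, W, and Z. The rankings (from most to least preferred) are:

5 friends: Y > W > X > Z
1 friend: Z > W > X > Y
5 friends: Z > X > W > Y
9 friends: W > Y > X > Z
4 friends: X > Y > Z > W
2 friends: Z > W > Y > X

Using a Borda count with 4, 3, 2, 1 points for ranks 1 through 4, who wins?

W

Y: 5·4 + 1·1 + 5·1 + 9·3 + 4·3 + 2·2 = 69
X: 5·2 + 1·2 + 5·3 + 9·2 + 4·4 + 2·1 = 63
W: 5·3 + 1·3 + 5·2 + 9·4 + 4·1 + 2·3 = 74
Z: 5·1 + 1·4 + 5·4 + 9·1 + 4·2 + 2·4 = 54
W has the highest Borda score (74).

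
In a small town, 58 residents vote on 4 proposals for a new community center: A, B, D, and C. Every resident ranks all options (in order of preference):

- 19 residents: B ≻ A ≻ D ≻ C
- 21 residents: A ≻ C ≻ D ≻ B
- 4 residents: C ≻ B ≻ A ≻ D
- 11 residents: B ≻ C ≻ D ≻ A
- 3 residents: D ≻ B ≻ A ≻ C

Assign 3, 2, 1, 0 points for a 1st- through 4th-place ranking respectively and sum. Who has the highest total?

A: 19·2 + 21·3 + 4·1 + 11·0 + 3·1 = 108
B: 19·3 + 21·0 + 4·2 + 11·3 + 3·2 = 104
D: 19·1 + 21·1 + 4·0 + 11·1 + 3·3 = 60
C: 19·0 + 21·2 + 4·3 + 11·2 + 3·0 = 76
A has the highest Borda score (108).

A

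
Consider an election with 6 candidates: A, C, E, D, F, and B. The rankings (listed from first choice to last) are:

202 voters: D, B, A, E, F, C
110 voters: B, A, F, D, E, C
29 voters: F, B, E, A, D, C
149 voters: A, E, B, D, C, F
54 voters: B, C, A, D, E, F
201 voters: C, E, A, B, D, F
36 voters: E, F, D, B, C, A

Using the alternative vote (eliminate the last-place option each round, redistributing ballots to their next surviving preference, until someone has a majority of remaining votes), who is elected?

B

Round 1: A 149, C 201, E 36, D 202, F 29, B 164. Eliminate F.
Round 2: A 149, C 201, E 36, D 202, B 193. Eliminate E.
Round 3: A 149, C 201, D 238, B 193. Eliminate A.
Round 4: C 201, D 238, B 342. Eliminate C.
Round 5: D 238, B 543. B has a majority.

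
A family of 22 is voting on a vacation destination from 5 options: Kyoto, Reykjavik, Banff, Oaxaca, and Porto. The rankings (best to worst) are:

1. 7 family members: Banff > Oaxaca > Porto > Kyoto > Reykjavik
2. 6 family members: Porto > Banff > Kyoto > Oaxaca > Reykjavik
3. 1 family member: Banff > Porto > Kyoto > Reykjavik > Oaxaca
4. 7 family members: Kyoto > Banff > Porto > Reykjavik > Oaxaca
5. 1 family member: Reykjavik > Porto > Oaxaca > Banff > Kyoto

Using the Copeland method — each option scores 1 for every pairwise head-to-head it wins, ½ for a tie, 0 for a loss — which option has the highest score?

Banff

Kyoto: beats Reykjavik and Oaxaca; loses to Banff and Porto → score 2.
Reykjavik: loses to Kyoto, Banff, Oaxaca, and Porto → score 0.
Banff: beats Kyoto, Reykjavik, Oaxaca, and Porto → score 4.
Oaxaca: beats Reykjavik; loses to Kyoto, Banff, and Porto → score 1.
Porto: beats Kyoto, Reykjavik, and Oaxaca; loses to Banff → score 3.
Banff has the best pairwise record.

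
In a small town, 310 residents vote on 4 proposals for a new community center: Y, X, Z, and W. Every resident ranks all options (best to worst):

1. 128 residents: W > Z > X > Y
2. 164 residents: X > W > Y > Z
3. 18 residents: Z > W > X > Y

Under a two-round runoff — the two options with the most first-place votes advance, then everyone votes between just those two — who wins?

X

Round 1 first-place votes: Y 0, X 164, Z 18, W 128.
X and W advance.
Runoff: X is preferred to W by 164 voters; W by 146.
X wins the runoff.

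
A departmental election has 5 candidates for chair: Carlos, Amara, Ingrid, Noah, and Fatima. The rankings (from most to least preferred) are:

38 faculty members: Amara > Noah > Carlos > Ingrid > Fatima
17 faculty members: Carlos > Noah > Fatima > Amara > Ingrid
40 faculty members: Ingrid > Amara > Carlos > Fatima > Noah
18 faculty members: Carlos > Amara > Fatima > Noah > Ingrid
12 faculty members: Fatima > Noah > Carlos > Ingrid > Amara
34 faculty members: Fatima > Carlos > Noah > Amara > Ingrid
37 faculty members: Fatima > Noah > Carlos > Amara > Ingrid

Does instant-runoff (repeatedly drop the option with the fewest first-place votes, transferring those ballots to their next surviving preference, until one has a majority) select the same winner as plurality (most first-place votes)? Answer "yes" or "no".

Instant-runoff — R1 Carlos 35, Amara 38, Ingrid 40, Noah 0, Fatima 83 (Noah out); R2 Carlos 35, Amara 38, Ingrid 40, Fatima 83 (Carlos out); R3 Amara 56, Ingrid 40, Fatima 100 (Fatima winner). Winner: Fatima.
Plurality — first-place votes: Carlos 35, Amara 38, Ingrid 40, Noah 0, Fatima 83. Winner: Fatima.
The two methods agree.

yes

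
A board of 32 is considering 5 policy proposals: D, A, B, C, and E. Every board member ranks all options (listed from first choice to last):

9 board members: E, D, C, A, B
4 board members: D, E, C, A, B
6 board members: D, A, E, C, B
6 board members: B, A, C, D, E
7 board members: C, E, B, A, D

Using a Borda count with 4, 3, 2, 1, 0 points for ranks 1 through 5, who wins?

E

D: 9·3 + 4·4 + 6·4 + 6·1 + 7·0 = 73
A: 9·1 + 4·1 + 6·3 + 6·3 + 7·1 = 56
B: 9·0 + 4·0 + 6·0 + 6·4 + 7·2 = 38
C: 9·2 + 4·2 + 6·1 + 6·2 + 7·4 = 72
E: 9·4 + 4·3 + 6·2 + 6·0 + 7·3 = 81
E has the highest Borda score (81).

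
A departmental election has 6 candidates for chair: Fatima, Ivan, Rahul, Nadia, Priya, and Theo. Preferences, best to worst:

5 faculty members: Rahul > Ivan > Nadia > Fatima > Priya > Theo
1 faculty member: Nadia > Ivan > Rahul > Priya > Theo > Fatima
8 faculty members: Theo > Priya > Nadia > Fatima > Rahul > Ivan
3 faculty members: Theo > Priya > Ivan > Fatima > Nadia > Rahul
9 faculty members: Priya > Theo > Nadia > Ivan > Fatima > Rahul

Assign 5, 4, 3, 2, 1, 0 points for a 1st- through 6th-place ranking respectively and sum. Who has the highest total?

Fatima: 5·2 + 1·0 + 8·2 + 3·2 + 9·1 = 41
Ivan: 5·4 + 1·4 + 8·0 + 3·3 + 9·2 = 51
Rahul: 5·5 + 1·3 + 8·1 + 3·0 + 9·0 = 36
Nadia: 5·3 + 1·5 + 8·3 + 3·1 + 9·3 = 74
Priya: 5·1 + 1·2 + 8·4 + 3·4 + 9·5 = 96
Theo: 5·0 + 1·1 + 8·5 + 3·5 + 9·4 = 92
Priya has the highest Borda score (96).

Priya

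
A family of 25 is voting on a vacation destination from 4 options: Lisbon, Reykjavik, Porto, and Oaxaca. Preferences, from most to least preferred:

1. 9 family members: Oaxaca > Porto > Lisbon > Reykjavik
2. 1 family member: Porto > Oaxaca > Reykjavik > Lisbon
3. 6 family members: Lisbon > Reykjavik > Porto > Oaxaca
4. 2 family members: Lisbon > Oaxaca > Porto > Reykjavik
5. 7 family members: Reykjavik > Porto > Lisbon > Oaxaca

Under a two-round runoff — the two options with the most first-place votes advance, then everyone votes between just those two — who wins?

Lisbon

Round 1 first-place votes: Lisbon 8, Reykjavik 7, Porto 1, Oaxaca 9.
Oaxaca and Lisbon advance.
Runoff: Oaxaca is preferred to Lisbon by 10 voters; Lisbon by 15.
Lisbon wins the runoff.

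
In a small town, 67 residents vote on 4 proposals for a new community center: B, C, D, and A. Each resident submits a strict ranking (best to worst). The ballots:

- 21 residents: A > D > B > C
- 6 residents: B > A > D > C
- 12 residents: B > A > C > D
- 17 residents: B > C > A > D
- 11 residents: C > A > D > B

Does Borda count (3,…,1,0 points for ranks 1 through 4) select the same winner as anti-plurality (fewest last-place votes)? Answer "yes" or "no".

Borda — scores: B 126, C 79, D 59, A 138. Winner: A.
Anti-plurality — last-place votes: B 11, C 27, D 29, A 0. Winner: A.
The two methods agree.

yes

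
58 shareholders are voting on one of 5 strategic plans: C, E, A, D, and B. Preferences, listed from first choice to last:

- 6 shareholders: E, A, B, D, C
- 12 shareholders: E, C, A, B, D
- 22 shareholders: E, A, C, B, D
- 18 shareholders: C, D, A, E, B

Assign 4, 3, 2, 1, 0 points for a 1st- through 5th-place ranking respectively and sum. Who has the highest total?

E

C: 6·0 + 12·3 + 22·2 + 18·4 = 152
E: 6·4 + 12·4 + 22·4 + 18·1 = 178
A: 6·3 + 12·2 + 22·3 + 18·2 = 144
D: 6·1 + 12·0 + 22·0 + 18·3 = 60
B: 6·2 + 12·1 + 22·1 + 18·0 = 46
E has the highest Borda score (178).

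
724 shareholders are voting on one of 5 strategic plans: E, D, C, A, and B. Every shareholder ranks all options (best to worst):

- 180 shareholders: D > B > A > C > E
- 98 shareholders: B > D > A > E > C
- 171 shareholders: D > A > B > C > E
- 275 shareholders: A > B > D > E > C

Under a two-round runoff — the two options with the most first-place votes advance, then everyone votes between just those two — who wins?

Round 1 first-place votes: E 0, D 351, C 0, A 275, B 98.
D and A advance.
Runoff: D is preferred to A by 449 voters; A by 275.
D wins the runoff.

D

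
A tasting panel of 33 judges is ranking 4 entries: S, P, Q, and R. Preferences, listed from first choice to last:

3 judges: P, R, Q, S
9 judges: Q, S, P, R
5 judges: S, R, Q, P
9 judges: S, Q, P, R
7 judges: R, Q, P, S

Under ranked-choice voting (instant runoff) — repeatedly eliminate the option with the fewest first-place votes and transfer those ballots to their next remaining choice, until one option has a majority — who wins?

S

Round 1: S 14, P 3, Q 9, R 7. Eliminate P.
Round 2: S 14, Q 9, R 10. Eliminate Q.
Round 3: S 23, R 10. S has a majority.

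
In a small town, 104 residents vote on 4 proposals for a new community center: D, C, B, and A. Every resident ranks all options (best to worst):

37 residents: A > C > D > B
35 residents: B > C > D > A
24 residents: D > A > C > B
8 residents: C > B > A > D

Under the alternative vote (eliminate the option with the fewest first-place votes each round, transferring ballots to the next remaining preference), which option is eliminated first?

Round 1: D 24, C 8, B 35, A 37. Eliminate C.

C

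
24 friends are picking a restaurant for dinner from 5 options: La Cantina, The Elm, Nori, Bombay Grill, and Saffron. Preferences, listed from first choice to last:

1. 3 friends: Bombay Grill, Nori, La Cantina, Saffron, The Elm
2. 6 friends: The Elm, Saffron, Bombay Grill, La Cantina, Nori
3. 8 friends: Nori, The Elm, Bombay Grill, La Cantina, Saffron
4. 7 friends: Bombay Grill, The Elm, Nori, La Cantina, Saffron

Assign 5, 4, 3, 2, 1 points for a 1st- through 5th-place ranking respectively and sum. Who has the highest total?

The Elm

La Cantina: 3·3 + 6·2 + 8·2 + 7·2 = 51
The Elm: 3·1 + 6·5 + 8·4 + 7·4 = 93
Nori: 3·4 + 6·1 + 8·5 + 7·3 = 79
Bombay Grill: 3·5 + 6·3 + 8·3 + 7·5 = 92
Saffron: 3·2 + 6·4 + 8·1 + 7·1 = 45
The Elm has the highest Borda score (93).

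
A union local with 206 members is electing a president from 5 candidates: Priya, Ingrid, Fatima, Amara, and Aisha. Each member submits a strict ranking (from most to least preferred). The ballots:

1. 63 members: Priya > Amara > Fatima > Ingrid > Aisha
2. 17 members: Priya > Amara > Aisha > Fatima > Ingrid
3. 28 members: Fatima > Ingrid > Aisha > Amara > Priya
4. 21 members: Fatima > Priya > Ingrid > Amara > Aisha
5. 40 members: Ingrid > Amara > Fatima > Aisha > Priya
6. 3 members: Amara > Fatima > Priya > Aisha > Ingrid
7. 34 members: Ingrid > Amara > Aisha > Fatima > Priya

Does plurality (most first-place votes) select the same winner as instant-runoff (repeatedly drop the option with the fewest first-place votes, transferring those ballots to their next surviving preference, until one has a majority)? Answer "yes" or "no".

Plurality — first-place votes: Priya 80, Ingrid 74, Fatima 49, Amara 3, Aisha 0. Winner: Priya.
Instant-runoff — R1 Priya 80, Ingrid 74, Fatima 49, Amara 3, Aisha 0 (Aisha out); R2 Priya 80, Ingrid 74, Fatima 49, Amara 3 (Amara out); R3 Priya 80, Ingrid 74, Fatima 52 (Fatima out); R4 Priya 104, Ingrid 102 (Priya winner). Winner: Priya.
The two methods agree.

yes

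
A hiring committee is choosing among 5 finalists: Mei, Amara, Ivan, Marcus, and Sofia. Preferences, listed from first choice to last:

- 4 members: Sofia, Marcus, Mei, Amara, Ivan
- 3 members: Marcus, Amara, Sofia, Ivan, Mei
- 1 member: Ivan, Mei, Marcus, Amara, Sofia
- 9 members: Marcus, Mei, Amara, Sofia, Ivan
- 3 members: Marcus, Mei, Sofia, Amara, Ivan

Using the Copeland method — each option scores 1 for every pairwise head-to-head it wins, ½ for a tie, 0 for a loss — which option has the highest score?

Marcus

Mei: beats Amara, Ivan, and Sofia; loses to Marcus → score 3.
Amara: beats Ivan and Sofia; loses to Mei and Marcus → score 2.
Ivan: loses to Mei, Amara, Marcus, and Sofia → score 0.
Marcus: beats Mei, Amara, Ivan, and Sofia → score 4.
Sofia: beats Ivan; loses to Mei, Amara, and Marcus → score 1.
Marcus has the best pairwise record.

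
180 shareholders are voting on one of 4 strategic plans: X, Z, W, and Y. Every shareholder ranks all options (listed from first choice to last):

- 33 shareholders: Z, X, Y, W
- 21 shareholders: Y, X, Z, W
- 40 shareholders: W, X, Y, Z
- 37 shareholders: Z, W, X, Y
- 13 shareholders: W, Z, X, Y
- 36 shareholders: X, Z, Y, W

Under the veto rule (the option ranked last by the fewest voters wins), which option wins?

X

Last-place votes: X 0, Z 40, W 90, Y 50.
X is ranked last by the fewest voters, so X wins.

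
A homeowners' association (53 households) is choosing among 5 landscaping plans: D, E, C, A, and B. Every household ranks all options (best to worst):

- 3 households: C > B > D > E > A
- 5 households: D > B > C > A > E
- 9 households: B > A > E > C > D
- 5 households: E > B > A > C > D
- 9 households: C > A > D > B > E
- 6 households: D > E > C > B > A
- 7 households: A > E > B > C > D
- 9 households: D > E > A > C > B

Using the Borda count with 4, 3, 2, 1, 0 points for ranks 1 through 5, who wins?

D: 3·2 + 5·4 + 9·0 + 5·0 + 9·2 + 6·4 + 7·0 + 9·4 = 104
E: 3·1 + 5·0 + 9·2 + 5·4 + 9·0 + 6·3 + 7·3 + 9·3 = 107
C: 3·4 + 5·2 + 9·1 + 5·1 + 9·4 + 6·2 + 7·1 + 9·1 = 100
A: 3·0 + 5·1 + 9·3 + 5·2 + 9·3 + 6·0 + 7·4 + 9·2 = 115
B: 3·3 + 5·3 + 9·4 + 5·3 + 9·1 + 6·1 + 7·2 + 9·0 = 104
A has the highest Borda score (115).

A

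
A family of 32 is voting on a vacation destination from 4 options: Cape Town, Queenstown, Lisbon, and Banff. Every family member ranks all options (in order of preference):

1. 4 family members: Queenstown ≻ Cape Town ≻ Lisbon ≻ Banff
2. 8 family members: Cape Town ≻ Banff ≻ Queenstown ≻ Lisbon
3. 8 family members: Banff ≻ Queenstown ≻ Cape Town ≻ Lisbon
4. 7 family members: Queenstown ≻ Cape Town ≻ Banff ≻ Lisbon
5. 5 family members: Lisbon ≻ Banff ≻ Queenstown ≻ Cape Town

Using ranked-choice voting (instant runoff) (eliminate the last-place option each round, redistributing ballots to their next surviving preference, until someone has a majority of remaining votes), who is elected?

Round 1: Cape Town 8, Queenstown 11, Lisbon 5, Banff 8. Eliminate Lisbon.
Round 2: Cape Town 8, Queenstown 11, Banff 13. Eliminate Cape Town.
Round 3: Queenstown 11, Banff 21. Banff has a majority.

Banff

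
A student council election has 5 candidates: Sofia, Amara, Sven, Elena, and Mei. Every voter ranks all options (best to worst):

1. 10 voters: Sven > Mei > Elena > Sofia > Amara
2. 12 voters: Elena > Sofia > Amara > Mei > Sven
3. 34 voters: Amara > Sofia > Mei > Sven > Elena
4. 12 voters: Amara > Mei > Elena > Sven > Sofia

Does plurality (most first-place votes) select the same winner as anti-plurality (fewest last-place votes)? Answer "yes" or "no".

Plurality — first-place votes: Sofia 0, Amara 46, Sven 10, Elena 12, Mei 0. Winner: Amara.
Anti-plurality — last-place votes: Sofia 12, Amara 10, Sven 12, Elena 34, Mei 0. Winner: Mei.
The two methods disagree.

no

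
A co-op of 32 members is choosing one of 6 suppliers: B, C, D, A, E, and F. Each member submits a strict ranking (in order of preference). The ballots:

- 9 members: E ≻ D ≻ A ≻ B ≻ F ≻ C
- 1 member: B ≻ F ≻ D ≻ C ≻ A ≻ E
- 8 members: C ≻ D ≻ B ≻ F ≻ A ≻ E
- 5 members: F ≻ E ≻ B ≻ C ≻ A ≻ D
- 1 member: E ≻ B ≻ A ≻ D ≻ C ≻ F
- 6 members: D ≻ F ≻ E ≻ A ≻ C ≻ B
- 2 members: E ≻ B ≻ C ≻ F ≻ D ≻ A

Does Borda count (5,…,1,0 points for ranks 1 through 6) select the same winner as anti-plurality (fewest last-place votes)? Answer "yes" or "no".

Borda — scores: B 74, C 65, D 105, A 56, E 98, F 82. Winner: D.
Anti-plurality — last-place votes: B 6, C 9, D 5, A 2, E 9, F 1. Winner: F.
The two methods disagree.

no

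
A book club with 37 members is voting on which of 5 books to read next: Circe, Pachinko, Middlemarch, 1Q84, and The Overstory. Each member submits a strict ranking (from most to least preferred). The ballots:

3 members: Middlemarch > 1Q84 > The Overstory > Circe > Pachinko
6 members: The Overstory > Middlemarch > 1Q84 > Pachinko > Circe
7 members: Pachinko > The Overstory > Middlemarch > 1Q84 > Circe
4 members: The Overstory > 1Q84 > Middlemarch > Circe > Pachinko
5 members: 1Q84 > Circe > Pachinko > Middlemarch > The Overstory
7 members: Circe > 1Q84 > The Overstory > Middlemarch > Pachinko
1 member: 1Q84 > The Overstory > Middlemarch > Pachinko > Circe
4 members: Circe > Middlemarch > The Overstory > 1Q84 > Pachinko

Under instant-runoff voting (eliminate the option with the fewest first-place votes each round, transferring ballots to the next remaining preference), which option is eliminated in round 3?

Round 1: Circe 11, Pachinko 7, Middlemarch 3, 1Q84 6, The Overstory 10. Eliminate Middlemarch.
Round 2: Circe 11, Pachinko 7, 1Q84 9, The Overstory 10. Eliminate Pachinko.
Round 3: Circe 11, 1Q84 9, The Overstory 17. Eliminate 1Q84.

1Q84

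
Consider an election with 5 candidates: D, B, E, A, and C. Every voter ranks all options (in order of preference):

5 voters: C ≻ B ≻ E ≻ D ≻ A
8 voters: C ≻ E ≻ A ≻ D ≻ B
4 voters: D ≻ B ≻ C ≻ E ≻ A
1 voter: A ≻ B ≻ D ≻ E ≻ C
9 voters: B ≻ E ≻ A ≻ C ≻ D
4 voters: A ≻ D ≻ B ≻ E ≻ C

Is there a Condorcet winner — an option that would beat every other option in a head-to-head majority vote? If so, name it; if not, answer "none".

none

Checking pairwise contests:
E beats D 22–9.
D beats B 16–15.
B beats E 23–8.
B beats A 18–13.
B beats C 18–13.
Every option loses at least one head-to-head, so there is no Condorcet winner.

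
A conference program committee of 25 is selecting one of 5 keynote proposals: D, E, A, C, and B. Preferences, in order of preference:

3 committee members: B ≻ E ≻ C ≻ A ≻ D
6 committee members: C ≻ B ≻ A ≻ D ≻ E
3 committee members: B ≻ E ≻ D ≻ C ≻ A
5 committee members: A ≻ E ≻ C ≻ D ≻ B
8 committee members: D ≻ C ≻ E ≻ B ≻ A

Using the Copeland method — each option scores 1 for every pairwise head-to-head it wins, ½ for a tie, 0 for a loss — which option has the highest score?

D: beats E and B; loses to A and C → score 2.
E: beats A and B; loses to D and C → score 2.
A: beats D; loses to E, C, and B → score 1.
C: beats D, E, A, and B → score 4.
B: beats A; loses to D, E, and C → score 1.
C has the best pairwise record.

C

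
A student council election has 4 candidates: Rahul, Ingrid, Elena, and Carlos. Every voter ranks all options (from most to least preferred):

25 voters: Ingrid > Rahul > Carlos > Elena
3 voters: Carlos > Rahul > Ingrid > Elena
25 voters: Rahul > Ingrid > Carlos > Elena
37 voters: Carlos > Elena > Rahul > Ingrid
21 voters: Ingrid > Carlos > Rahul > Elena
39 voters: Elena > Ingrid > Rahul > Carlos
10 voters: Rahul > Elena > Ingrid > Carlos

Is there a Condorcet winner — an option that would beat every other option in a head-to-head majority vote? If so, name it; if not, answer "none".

none

Checking pairwise contests:
Ingrid beats Rahul 85–75.
Elena beats Ingrid 86–74.
Rahul beats Elena 84–76.
Rahul beats Carlos 99–61.
Every option loses at least one head-to-head, so there is no Condorcet winner.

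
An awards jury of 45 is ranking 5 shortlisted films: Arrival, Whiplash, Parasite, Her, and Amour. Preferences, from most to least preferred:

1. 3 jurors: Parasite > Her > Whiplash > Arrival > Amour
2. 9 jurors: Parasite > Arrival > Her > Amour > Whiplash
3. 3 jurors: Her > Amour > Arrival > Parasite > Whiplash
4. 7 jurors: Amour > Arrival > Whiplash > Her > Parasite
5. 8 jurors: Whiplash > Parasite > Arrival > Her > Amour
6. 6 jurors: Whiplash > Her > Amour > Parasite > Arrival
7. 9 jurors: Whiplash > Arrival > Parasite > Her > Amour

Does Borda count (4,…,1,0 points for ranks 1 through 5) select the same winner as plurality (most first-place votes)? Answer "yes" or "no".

Borda — scores: Arrival 100, Whiplash 112, Parasite 99, Her 81, Amour 58. Winner: Whiplash.
Plurality — first-place votes: Arrival 0, Whiplash 23, Parasite 12, Her 3, Amour 7. Winner: Whiplash.
The two methods agree.

yes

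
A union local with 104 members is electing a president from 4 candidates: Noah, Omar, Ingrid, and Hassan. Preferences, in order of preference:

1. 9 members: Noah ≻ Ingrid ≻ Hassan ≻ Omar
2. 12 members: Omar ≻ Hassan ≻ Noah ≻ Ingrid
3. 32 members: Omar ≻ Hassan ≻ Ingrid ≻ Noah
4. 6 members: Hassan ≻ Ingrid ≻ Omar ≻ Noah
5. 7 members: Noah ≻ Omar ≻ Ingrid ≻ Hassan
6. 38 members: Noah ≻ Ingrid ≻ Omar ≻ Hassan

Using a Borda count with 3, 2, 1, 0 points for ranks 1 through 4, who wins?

Omar

Noah: 9·3 + 12·1 + 32·0 + 6·0 + 7·3 + 38·3 = 174
Omar: 9·0 + 12·3 + 32·3 + 6·1 + 7·2 + 38·1 = 190
Ingrid: 9·2 + 12·0 + 32·1 + 6·2 + 7·1 + 38·2 = 145
Hassan: 9·1 + 12·2 + 32·2 + 6·3 + 7·0 + 38·0 = 115
Omar has the highest Borda score (190).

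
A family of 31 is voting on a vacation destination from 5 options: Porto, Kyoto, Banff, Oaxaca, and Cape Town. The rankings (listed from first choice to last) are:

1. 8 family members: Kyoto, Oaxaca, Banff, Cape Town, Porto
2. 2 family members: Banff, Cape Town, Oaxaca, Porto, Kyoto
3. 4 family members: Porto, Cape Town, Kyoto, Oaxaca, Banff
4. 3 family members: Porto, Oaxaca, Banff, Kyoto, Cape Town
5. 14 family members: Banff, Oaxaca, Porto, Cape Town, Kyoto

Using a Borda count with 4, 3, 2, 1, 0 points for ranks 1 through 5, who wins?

Banff

Porto: 8·0 + 2·1 + 4·4 + 3·4 + 14·2 = 58
Kyoto: 8·4 + 2·0 + 4·2 + 3·1 + 14·0 = 43
Banff: 8·2 + 2·4 + 4·0 + 3·2 + 14·4 = 86
Oaxaca: 8·3 + 2·2 + 4·1 + 3·3 + 14·3 = 83
Cape Town: 8·1 + 2·3 + 4·3 + 3·0 + 14·1 = 40
Banff has the highest Borda score (86).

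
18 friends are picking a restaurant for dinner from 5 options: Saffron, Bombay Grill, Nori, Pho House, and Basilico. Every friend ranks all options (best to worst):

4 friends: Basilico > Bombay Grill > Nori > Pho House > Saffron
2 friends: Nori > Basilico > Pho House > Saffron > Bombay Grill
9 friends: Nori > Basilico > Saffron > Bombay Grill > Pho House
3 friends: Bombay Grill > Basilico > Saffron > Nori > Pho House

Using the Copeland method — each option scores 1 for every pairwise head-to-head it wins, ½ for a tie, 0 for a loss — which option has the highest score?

Saffron: beats Bombay Grill and Pho House; loses to Nori and Basilico → score 2.
Bombay Grill: beats Pho House; loses to Saffron, Nori, and Basilico → score 1.
Nori: beats Saffron, Bombay Grill, Pho House, and Basilico → score 4.
Pho House: loses to Saffron, Bombay Grill, Nori, and Basilico → score 0.
Basilico: beats Saffron, Bombay Grill, and Pho House; loses to Nori → score 3.
Nori has the best pairwise record.

Nori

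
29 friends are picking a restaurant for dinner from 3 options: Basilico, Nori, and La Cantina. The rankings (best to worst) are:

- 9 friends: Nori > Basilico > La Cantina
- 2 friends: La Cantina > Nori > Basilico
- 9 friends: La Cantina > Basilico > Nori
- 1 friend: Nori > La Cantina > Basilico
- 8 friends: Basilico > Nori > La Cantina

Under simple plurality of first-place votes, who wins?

First-place votes: Basilico 8, Nori 10, La Cantina 11.
La Cantina has the most first-place votes.

La Cantina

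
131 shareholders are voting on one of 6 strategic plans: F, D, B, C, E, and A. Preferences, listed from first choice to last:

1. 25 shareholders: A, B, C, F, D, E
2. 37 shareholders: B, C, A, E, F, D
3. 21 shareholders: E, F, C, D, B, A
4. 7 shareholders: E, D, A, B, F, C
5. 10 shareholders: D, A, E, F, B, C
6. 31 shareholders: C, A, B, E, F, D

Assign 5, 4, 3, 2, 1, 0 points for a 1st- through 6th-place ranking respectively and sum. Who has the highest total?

F: 25·2 + 37·1 + 21·4 + 7·1 + 10·2 + 31·1 = 229
D: 25·1 + 37·0 + 21·2 + 7·4 + 10·5 + 31·0 = 145
B: 25·4 + 37·5 + 21·1 + 7·2 + 10·1 + 31·3 = 423
C: 25·3 + 37·4 + 21·3 + 7·0 + 10·0 + 31·5 = 441
E: 25·0 + 37·2 + 21·5 + 7·5 + 10·3 + 31·2 = 306
A: 25·5 + 37·3 + 21·0 + 7·3 + 10·4 + 31·4 = 421
C has the highest Borda score (441).

C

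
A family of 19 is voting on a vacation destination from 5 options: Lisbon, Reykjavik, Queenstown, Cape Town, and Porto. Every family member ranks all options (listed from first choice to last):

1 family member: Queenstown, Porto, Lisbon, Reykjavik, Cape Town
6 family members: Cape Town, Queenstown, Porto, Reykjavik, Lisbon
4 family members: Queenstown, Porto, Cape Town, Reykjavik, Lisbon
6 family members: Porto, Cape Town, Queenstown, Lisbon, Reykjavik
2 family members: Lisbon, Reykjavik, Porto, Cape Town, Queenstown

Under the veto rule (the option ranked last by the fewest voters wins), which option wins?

Last-place votes: Lisbon 10, Reykjavik 6, Queenstown 2, Cape Town 1, Porto 0.
Porto is ranked last by the fewest voters, so Porto wins.

Porto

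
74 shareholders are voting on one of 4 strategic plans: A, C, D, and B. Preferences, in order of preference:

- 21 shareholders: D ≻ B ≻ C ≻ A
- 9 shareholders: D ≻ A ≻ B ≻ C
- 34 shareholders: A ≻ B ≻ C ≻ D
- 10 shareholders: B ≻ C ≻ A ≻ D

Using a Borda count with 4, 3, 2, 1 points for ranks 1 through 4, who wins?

B

A: 21·1 + 9·3 + 34·4 + 10·2 = 204
C: 21·2 + 9·1 + 34·2 + 10·3 = 149
D: 21·4 + 9·4 + 34·1 + 10·1 = 164
B: 21·3 + 9·2 + 34·3 + 10·4 = 223
B has the highest Borda score (223).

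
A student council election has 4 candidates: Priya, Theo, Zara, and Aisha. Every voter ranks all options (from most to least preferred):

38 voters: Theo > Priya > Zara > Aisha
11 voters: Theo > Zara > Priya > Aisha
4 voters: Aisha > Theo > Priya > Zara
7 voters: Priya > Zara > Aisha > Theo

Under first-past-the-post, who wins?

First-place votes: Priya 7, Theo 49, Zara 0, Aisha 4.
Theo has the most first-place votes.

Theo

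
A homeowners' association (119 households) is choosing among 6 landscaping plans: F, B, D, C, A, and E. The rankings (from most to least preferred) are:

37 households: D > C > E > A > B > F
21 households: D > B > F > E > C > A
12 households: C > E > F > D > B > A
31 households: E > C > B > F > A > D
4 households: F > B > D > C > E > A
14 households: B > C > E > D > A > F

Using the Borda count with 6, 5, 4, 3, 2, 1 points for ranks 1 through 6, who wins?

F: 37·1 + 21·4 + 12·4 + 31·3 + 4·6 + 14·1 = 300
B: 37·2 + 21·5 + 12·2 + 31·4 + 4·5 + 14·6 = 431
D: 37·6 + 21·6 + 12·3 + 31·1 + 4·4 + 14·3 = 473
C: 37·5 + 21·2 + 12·6 + 31·5 + 4·3 + 14·5 = 536
A: 37·3 + 21·1 + 12·1 + 31·2 + 4·1 + 14·2 = 238
E: 37·4 + 21·3 + 12·5 + 31·6 + 4·2 + 14·4 = 521
C has the highest Borda score (536).

C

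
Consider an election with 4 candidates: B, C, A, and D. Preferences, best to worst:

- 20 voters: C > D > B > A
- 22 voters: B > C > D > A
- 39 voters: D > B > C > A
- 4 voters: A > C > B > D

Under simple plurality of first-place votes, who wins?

D

First-place votes: B 22, C 20, A 4, D 39.
D has the most first-place votes.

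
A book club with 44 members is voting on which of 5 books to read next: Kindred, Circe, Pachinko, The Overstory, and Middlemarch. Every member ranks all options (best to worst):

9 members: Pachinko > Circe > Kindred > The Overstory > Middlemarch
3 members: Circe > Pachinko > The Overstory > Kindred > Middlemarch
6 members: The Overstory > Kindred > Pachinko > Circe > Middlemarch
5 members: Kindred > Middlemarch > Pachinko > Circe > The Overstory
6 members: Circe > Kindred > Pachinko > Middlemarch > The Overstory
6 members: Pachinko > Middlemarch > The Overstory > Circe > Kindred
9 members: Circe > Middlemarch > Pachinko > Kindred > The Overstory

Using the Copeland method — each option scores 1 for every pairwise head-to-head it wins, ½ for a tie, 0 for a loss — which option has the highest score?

Kindred: beats The Overstory and Middlemarch; loses to Circe and Pachinko → score 2.
Circe: beats Kindred, The Overstory, and Middlemarch; loses to Pachinko → score 3.
Pachinko: beats Kindred, Circe, The Overstory, and Middlemarch → score 4.
The Overstory: loses to Kindred, Circe, Pachinko, and Middlemarch → score 0.
Middlemarch: beats The Overstory; loses to Kindred, Circe, and Pachinko → score 1.
Pachinko has the best pairwise record.

Pachinko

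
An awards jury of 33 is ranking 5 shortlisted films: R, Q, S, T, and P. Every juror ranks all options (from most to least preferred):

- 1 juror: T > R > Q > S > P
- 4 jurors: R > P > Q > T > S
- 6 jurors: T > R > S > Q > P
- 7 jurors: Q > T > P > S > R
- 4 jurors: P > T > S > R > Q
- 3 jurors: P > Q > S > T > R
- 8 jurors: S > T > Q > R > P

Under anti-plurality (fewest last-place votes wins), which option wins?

Last-place votes: R 10, Q 4, S 4, T 0, P 15.
T is ranked last by the fewest voters, so T wins.

T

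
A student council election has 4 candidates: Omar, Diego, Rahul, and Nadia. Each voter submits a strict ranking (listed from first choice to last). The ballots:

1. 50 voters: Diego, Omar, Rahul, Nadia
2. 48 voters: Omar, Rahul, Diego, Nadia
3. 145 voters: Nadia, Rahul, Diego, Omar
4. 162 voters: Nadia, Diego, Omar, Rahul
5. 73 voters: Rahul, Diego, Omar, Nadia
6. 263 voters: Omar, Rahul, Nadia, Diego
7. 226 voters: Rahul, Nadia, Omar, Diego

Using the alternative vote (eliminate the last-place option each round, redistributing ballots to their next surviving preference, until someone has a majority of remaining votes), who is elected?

Round 1: Omar 311, Diego 50, Rahul 299, Nadia 307. Eliminate Diego.
Round 2: Omar 361, Rahul 299, Nadia 307. Eliminate Rahul.
Round 3: Omar 434, Nadia 533. Nadia has a majority.

Nadia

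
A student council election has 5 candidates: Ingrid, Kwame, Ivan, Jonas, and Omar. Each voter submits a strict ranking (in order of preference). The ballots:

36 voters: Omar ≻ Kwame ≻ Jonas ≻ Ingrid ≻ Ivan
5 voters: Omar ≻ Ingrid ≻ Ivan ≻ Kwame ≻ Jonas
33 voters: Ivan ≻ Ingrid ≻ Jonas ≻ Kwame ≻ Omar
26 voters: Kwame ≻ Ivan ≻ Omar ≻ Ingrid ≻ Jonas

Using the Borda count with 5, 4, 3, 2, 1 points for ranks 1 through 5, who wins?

Ingrid: 36·2 + 5·4 + 33·4 + 26·2 = 276
Kwame: 36·4 + 5·2 + 33·2 + 26·5 = 350
Ivan: 36·1 + 5·3 + 33·5 + 26·4 = 320
Jonas: 36·3 + 5·1 + 33·3 + 26·1 = 238
Omar: 36·5 + 5·5 + 33·1 + 26·3 = 316
Kwame has the highest Borda score (350).

Kwame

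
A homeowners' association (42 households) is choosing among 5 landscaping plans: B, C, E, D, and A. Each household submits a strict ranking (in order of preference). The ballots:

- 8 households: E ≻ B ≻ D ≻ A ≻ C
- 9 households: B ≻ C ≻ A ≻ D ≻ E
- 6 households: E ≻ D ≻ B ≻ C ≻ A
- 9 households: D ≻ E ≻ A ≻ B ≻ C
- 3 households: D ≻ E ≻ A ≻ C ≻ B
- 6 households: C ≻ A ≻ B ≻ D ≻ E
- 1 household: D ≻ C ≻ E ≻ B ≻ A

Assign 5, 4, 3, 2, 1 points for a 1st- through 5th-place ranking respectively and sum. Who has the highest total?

D

B: 8·4 + 9·5 + 6·3 + 9·2 + 3·1 + 6·3 + 1·2 = 136
C: 8·1 + 9·4 + 6·2 + 9·1 + 3·2 + 6·5 + 1·4 = 105
E: 8·5 + 9·1 + 6·5 + 9·4 + 3·4 + 6·1 + 1·3 = 136
D: 8·3 + 9·2 + 6·4 + 9·5 + 3·5 + 6·2 + 1·5 = 143
A: 8·2 + 9·3 + 6·1 + 9·3 + 3·3 + 6·4 + 1·1 = 110
D has the highest Borda score (143).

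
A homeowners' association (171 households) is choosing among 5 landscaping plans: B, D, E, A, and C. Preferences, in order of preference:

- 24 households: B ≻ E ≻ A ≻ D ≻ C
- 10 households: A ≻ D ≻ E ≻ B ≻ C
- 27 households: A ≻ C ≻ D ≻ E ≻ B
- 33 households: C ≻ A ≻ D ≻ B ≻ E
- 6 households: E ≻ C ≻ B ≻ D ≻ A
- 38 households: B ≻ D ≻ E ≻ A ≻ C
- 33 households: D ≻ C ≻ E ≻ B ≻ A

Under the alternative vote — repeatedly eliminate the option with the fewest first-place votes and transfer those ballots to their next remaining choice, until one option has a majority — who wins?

C

Round 1: B 62, D 33, E 6, A 37, C 33. Eliminate E.
Round 2: B 62, D 33, A 37, C 39. Eliminate D.
Round 3: B 62, A 37, C 72. Eliminate A.
Round 4: B 72, C 99. C has a majority.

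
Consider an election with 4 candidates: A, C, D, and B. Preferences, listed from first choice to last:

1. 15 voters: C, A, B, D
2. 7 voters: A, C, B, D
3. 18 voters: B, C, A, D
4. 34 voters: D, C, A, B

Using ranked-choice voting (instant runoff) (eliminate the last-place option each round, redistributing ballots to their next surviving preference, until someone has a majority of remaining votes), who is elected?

Round 1: A 7, C 15, D 34, B 18. Eliminate A.
Round 2: C 22, D 34, B 18. Eliminate B.
Round 3: C 40, D 34. C has a majority.

C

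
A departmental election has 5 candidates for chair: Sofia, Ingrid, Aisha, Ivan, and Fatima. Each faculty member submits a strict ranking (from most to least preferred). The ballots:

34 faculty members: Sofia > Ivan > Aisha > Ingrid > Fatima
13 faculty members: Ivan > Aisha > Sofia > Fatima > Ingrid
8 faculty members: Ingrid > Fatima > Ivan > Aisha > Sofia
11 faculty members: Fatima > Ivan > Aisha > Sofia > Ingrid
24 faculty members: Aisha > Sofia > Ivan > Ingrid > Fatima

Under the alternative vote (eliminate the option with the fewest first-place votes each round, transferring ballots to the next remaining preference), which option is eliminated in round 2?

Round 1: Sofia 34, Ingrid 8, Aisha 24, Ivan 13, Fatima 11. Eliminate Ingrid.
Round 2: Sofia 34, Aisha 24, Ivan 13, Fatima 19. Eliminate Ivan.

Ivan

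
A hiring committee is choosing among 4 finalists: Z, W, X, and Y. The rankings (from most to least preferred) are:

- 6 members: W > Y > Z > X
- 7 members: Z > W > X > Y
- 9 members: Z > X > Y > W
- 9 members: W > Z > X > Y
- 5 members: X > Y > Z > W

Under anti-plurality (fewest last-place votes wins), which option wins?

Last-place votes: Z 0, W 14, X 6, Y 16.
Z is ranked last by the fewest voters, so Z wins.

Z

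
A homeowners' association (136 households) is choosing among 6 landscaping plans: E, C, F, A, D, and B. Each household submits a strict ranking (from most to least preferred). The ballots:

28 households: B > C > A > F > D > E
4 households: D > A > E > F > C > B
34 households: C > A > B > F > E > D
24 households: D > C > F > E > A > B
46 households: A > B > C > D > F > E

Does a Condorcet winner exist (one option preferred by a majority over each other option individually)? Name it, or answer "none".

Checking pairwise contests:
C beats E 132–4.
B beats C 74–62.
C beats F 132–4.
C beats A 86–50.
C beats D 108–28.
A beats B 108–28.
Every option loses at least one head-to-head, so there is no Condorcet winner.

none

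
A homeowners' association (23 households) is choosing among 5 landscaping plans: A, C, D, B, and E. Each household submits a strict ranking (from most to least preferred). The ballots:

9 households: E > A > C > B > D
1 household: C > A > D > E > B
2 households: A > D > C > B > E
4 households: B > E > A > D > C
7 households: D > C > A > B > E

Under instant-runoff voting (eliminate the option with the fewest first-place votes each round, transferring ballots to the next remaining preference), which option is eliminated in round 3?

Round 1: A 2, C 1, D 7, B 4, E 9. Eliminate C.
Round 2: A 3, D 7, B 4, E 9. Eliminate A.
Round 3: D 10, B 4, E 9. Eliminate B.

B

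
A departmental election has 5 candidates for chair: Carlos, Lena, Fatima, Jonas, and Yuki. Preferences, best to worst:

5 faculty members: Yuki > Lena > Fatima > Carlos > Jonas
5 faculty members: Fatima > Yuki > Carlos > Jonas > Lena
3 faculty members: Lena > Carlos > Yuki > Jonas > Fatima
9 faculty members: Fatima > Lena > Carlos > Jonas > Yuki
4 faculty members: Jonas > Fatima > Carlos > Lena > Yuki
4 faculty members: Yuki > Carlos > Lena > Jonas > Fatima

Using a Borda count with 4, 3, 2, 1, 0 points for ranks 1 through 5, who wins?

Carlos: 5·1 + 5·2 + 3·3 + 9·2 + 4·2 + 4·3 = 62
Lena: 5·3 + 5·0 + 3·4 + 9·3 + 4·1 + 4·2 = 66
Fatima: 5·2 + 5·4 + 3·0 + 9·4 + 4·3 + 4·0 = 78
Jonas: 5·0 + 5·1 + 3·1 + 9·1 + 4·4 + 4·1 = 37
Yuki: 5·4 + 5·3 + 3·2 + 9·0 + 4·0 + 4·4 = 57
Fatima has the highest Borda score (78).

Fatima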